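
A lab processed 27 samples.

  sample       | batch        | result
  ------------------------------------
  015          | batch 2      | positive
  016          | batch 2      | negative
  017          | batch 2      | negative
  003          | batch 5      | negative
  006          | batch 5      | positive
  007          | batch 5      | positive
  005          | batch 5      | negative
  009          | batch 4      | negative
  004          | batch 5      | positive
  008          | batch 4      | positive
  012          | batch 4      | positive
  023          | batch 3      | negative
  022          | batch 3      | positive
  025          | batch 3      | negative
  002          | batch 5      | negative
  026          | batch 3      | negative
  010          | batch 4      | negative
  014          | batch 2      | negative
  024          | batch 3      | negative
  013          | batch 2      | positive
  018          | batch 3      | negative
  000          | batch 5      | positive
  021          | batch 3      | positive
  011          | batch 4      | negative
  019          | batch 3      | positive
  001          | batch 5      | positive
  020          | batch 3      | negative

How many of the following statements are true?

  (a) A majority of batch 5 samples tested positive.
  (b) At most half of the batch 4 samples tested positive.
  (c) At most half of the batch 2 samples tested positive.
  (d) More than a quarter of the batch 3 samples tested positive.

(a) batch 5: |A| = 8, |A ∩ B| = 5; needs |A ∩ B| > |A ∖ B| — true.
(b) batch 4: |A| = 5, |A ∩ B| = 2; needs |A ∩ B| ≤ |A ∖ B| — true.
(c) batch 2: |A| = 5, |A ∩ B| = 2; needs |A ∩ B| ≤ |A ∖ B| — true.
(d) batch 3: |A| = 9, |A ∩ B| = 3; needs |A ∩ B| / |A| > 1/4 — true.

4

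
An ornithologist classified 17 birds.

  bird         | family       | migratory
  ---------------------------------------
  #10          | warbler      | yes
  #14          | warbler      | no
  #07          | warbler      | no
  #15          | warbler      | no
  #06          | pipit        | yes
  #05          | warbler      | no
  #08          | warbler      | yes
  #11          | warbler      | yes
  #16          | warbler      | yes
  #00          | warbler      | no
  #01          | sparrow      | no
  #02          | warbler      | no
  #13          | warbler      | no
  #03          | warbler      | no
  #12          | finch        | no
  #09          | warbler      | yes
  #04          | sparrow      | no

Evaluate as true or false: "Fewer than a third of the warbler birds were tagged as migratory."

False

Truth condition: |A ∩ B| / |A| < 1/3.
A (the restrictor) = {#10, #14, #07, #15, #05, #08, #11, #16, #00, #02, #13, #03, #09}, |A| = 13.
A ∩ B = {#10, #08, #11, #16, #09}, so |A ∩ B| = 5.
A ∖ B = {#14, #07, #15, #05, #00, #02, #13, #03}, so |A ∖ B| = 8.
|A ∩ B|/|A| = 5/13, so the statement is false.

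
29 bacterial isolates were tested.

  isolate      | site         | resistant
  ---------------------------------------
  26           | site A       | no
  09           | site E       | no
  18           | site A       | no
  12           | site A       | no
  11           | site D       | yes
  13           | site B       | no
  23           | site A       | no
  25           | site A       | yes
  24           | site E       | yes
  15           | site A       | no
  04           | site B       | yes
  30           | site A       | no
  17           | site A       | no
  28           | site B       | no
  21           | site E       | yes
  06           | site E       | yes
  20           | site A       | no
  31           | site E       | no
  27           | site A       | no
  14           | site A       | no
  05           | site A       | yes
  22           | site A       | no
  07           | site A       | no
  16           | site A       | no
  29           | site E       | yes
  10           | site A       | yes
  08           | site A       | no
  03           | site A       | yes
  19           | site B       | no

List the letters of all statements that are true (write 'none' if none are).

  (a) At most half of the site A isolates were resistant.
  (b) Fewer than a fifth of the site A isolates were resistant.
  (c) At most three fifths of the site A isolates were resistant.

(a), (c)

|A| = 18, |A ∩ B| = 4, |A ∖ B| = 14.
(a) |A ∩ B| ≤ |A ∖ B|: holds.
(b) |A ∩ B| / |A| < 1/5: fails.
(c) |A ∩ B| / |A| ≤ 3/5: holds.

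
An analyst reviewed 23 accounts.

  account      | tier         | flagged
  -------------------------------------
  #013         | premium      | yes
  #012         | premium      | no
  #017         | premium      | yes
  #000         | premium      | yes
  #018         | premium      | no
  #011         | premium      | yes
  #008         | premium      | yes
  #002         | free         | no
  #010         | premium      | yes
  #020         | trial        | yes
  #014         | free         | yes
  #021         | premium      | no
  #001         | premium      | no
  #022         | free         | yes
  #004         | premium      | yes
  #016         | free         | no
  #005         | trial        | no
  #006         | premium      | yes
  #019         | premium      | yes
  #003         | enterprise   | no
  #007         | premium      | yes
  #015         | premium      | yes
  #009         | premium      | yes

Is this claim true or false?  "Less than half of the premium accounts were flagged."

False

The determiner here denotes the relation: |A ∩ B| < |A ∖ B|.
|A| = 16, |A ∩ B| = 12, |A ∖ B| = 4.
12 > 4, so the statement is false.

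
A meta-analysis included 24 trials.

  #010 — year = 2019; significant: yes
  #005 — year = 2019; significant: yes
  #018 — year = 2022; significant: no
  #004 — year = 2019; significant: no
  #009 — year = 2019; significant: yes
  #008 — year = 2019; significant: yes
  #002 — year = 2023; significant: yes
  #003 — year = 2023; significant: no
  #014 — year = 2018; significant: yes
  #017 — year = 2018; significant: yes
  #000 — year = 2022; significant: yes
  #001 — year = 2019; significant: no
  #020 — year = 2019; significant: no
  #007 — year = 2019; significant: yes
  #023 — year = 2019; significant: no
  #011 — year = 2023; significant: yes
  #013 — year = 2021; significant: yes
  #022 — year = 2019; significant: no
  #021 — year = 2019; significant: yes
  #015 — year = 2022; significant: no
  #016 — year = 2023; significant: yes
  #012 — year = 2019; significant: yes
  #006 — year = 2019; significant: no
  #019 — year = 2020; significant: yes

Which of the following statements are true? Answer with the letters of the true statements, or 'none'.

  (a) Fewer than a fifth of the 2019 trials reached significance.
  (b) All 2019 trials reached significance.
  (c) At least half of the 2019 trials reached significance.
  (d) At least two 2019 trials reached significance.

(c), (d)

|A| = 13, |A ∩ B| = 7, |A ∖ B| = 6.
(a) |A ∩ B| / |A| < 1/5: fails.
(b) A ⊆ B, i.e. every element of A is in B (|A ∖ B| = 0): fails.
(c) |A ∩ B| ≥ |A ∖ B|: holds.
(d) |A ∩ B| ≥ 2: holds.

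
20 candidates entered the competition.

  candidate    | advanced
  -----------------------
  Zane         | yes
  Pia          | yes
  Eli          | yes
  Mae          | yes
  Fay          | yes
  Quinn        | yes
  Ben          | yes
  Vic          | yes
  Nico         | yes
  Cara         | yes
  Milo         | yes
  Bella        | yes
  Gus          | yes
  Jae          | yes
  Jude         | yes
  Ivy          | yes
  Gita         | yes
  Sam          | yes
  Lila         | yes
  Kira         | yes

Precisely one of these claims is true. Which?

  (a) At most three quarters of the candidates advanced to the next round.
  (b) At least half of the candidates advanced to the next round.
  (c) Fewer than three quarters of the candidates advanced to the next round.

(b)

|A| = 20, |A ∩ B| = 20, |A ∖ B| = 0.
(a) requires |A ∩ B| / |A| ≤ 3/4: false.
(b) requires |A ∩ B| ≥ |A ∖ B|: true.
(c) requires |A ∩ B| / |A| < 3/4: false.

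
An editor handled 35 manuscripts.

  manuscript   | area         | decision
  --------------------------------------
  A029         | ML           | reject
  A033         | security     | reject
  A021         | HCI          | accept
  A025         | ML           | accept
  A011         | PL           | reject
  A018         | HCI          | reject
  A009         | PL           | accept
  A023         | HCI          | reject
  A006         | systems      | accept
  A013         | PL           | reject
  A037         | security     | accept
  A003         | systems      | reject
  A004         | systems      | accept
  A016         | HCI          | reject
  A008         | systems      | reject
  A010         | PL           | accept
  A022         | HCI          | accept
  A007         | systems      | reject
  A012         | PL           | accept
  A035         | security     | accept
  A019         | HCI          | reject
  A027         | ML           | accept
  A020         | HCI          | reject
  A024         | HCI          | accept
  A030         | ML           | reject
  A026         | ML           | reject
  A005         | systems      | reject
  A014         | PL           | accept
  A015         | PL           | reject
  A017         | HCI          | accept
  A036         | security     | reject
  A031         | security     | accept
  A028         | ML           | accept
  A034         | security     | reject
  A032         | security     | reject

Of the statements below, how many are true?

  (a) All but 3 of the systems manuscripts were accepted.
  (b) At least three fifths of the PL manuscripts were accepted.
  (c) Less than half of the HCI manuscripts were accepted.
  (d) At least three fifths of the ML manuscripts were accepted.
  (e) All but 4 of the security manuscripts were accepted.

2

(a) systems: |A| = 6, |A ∩ B| = 2; needs |A ∖ B| = 3 — false.
(b) PL: |A| = 7, |A ∩ B| = 4; needs |A ∩ B| / |A| ≥ 3/5 — false.
(c) HCI: |A| = 9, |A ∩ B| = 4; needs |A ∩ B| < |A ∖ B| — true.
(d) ML: |A| = 6, |A ∩ B| = 3; needs |A ∩ B| / |A| ≥ 3/5 — false.
(e) security: |A| = 7, |A ∩ B| = 3; needs |A ∖ B| = 4 — true.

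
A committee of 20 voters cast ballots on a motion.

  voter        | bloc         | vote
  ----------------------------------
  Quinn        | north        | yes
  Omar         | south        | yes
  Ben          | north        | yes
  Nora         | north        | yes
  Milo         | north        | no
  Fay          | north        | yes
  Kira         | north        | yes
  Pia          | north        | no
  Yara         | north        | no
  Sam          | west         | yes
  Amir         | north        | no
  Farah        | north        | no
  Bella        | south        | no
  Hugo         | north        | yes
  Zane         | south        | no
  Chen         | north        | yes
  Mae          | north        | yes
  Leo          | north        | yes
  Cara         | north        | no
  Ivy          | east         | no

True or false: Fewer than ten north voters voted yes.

True

Truth condition: |A ∩ B| < 10.
|A| = 15, |A ∩ B| = 9, |A ∖ B| = 6.
|A ∩ B| = 9, so the statement is true.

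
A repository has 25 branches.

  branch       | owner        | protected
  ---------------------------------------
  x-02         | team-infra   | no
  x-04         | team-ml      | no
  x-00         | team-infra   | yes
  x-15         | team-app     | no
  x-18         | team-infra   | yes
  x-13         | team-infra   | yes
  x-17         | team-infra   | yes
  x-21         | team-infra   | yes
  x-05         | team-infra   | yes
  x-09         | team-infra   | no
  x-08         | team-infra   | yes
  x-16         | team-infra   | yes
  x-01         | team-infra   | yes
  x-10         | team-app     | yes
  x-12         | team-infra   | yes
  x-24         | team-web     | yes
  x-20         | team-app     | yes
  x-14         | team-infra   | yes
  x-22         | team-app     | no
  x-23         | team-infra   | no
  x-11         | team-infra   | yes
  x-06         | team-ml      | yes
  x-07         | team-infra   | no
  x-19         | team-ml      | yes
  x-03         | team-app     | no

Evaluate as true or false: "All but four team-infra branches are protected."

The determiner here denotes the relation: |A ∖ B| = 4.
|A| = 16, |A ∩ B| = 12, |A ∖ B| = 4.
|A ∖ B| = 4, so the statement is true.

True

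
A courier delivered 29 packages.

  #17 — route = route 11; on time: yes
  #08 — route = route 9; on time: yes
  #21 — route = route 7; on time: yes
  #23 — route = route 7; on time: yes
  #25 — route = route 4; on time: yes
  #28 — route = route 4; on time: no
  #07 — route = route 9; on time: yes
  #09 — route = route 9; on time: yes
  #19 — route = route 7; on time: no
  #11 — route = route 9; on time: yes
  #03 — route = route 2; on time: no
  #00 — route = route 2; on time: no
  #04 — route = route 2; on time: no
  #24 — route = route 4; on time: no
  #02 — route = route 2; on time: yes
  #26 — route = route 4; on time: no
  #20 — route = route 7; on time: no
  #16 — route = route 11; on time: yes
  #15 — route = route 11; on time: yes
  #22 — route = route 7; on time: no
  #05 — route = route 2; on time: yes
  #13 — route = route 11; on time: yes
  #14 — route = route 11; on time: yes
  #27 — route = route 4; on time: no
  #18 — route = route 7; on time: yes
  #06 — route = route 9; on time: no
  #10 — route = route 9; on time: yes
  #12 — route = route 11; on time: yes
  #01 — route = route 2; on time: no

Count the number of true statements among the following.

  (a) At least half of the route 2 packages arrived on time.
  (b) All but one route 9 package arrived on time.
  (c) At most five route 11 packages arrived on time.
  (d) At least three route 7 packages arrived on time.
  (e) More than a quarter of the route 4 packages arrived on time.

2

(a) route 2: |A| = 6, |A ∩ B| = 2; needs |A ∩ B| ≥ |A ∖ B| — false.
(b) route 9: |A| = 6, |A ∩ B| = 5; needs |A ∖ B| = 1 — true.
(c) route 11: |A| = 6, |A ∩ B| = 6; needs |A ∩ B| ≤ 5 — false.
(d) route 7: |A| = 6, |A ∩ B| = 3; needs |A ∩ B| ≥ 3 — true.
(e) route 4: |A| = 5, |A ∩ B| = 1; needs |A ∩ B| / |A| > 1/4 — false.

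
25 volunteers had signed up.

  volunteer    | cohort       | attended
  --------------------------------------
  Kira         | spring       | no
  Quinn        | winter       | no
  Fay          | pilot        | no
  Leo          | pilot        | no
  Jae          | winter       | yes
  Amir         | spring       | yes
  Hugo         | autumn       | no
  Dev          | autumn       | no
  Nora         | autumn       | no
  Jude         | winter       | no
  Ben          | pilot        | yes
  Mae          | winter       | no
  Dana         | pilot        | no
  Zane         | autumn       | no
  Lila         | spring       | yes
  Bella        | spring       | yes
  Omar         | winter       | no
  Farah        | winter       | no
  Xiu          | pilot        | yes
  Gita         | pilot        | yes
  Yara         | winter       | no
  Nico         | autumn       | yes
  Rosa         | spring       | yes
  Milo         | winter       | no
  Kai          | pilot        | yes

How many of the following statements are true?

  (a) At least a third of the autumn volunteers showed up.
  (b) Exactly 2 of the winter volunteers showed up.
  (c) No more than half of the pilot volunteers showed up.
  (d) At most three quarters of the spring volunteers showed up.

(a) autumn: |A| = 5, |A ∩ B| = 1; needs |A ∩ B| / |A| ≥ 1/3 — false.
(b) winter: |A| = 8, |A ∩ B| = 1; needs |A ∩ B| = 2 — false.
(c) pilot: |A| = 7, |A ∩ B| = 4; needs |A ∩ B| ≤ |A ∖ B| — false.
(d) spring: |A| = 5, |A ∩ B| = 4; needs |A ∩ B| / |A| ≤ 3/4 — false.

0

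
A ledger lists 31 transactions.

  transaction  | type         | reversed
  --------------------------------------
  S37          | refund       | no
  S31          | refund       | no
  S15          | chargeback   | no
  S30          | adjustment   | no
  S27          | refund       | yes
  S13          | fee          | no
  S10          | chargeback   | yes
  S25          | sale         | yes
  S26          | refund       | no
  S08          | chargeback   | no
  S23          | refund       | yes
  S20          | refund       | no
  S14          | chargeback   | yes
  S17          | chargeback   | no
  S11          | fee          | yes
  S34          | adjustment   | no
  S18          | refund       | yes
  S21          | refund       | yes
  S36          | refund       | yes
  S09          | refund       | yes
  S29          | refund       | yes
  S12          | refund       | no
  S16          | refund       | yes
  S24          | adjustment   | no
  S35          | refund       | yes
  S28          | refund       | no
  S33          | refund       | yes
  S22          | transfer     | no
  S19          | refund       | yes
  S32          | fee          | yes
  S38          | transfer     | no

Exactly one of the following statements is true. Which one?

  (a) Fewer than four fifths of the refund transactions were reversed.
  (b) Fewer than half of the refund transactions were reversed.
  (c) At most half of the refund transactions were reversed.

(a)

|A| = 17, |A ∩ B| = 11, |A ∖ B| = 6.
(a) requires |A ∩ B| / |A| < 4/5: true.
(b) requires |A ∩ B| < |A ∖ B|: false.
(c) requires |A ∩ B| ≤ |A ∖ B|: false.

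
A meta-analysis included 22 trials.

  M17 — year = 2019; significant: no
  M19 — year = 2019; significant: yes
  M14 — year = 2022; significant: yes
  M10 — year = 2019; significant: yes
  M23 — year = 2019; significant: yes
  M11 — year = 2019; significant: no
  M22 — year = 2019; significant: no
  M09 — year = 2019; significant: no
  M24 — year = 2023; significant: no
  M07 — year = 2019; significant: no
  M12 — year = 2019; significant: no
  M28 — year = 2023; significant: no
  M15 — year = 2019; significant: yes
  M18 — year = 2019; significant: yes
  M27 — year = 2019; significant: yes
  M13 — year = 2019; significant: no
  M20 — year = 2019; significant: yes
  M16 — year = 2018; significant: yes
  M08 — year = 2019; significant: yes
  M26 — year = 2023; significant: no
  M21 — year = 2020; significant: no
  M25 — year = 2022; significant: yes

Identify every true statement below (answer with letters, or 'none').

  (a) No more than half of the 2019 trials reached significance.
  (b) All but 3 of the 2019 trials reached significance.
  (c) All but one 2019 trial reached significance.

none

|A| = 15, |A ∩ B| = 8, |A ∖ B| = 7.
(a) |A ∩ B| ≤ |A ∖ B|: fails.
(b) |A ∖ B| = 3: fails.
(c) |A ∖ B| = 1: fails.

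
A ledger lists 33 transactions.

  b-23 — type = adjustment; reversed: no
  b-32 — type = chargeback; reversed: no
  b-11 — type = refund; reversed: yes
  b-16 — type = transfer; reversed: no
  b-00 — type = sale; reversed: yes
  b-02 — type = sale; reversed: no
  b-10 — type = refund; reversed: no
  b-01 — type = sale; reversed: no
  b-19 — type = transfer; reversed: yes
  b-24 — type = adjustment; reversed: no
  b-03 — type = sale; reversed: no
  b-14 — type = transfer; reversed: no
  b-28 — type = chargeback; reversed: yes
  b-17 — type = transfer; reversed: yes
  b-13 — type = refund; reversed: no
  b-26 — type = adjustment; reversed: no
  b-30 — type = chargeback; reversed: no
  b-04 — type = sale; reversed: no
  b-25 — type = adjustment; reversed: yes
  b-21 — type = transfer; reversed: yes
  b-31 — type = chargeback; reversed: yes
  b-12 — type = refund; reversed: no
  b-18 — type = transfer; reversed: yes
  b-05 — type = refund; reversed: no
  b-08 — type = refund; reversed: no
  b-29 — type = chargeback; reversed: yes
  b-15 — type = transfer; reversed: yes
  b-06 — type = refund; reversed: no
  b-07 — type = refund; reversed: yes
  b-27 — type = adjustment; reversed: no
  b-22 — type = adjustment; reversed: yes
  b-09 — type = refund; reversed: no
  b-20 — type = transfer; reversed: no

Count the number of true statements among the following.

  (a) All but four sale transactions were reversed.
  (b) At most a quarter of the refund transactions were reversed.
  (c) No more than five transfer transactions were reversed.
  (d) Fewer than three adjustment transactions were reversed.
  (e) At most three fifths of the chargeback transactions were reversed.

5

(a) sale: |A| = 5, |A ∩ B| = 1; needs |A ∖ B| = 4 — true.
(b) refund: |A| = 9, |A ∩ B| = 2; needs |A ∩ B| / |A| ≤ 1/4 — true.
(c) transfer: |A| = 8, |A ∩ B| = 5; needs |A ∩ B| ≤ 5 — true.
(d) adjustment: |A| = 6, |A ∩ B| = 2; needs |A ∩ B| < 3 — true.
(e) chargeback: |A| = 5, |A ∩ B| = 3; needs |A ∩ B| / |A| ≤ 3/5 — true.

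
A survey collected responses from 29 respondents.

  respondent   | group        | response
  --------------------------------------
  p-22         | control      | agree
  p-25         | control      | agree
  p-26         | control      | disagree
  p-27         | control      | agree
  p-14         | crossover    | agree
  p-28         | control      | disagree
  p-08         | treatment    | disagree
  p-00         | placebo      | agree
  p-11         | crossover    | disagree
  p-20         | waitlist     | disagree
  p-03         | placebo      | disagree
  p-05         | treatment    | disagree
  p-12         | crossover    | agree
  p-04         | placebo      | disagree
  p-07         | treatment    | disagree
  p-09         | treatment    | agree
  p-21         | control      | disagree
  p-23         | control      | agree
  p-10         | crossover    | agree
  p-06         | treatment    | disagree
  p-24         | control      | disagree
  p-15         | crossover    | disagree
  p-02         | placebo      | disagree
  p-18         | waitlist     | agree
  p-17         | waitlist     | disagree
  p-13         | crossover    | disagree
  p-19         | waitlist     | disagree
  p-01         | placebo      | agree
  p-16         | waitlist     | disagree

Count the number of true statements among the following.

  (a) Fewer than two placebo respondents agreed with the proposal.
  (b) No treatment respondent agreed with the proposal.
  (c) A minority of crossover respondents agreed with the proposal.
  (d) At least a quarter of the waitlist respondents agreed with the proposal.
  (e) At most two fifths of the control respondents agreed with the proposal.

(a) placebo: |A| = 5, |A ∩ B| = 2; needs |A ∩ B| < 2 — false.
(b) treatment: |A| = 5, |A ∩ B| = 1; needs A ∩ B = ∅ (|A ∩ B| = 0) — false.
(c) crossover: |A| = 6, |A ∩ B| = 3; needs |A ∩ B| < |A ∖ B| — false.
(d) waitlist: |A| = 5, |A ∩ B| = 1; needs |A ∩ B| / |A| ≥ 1/4 — false.
(e) control: |A| = 8, |A ∩ B| = 4; needs |A ∩ B| / |A| ≤ 2/5 — false.

0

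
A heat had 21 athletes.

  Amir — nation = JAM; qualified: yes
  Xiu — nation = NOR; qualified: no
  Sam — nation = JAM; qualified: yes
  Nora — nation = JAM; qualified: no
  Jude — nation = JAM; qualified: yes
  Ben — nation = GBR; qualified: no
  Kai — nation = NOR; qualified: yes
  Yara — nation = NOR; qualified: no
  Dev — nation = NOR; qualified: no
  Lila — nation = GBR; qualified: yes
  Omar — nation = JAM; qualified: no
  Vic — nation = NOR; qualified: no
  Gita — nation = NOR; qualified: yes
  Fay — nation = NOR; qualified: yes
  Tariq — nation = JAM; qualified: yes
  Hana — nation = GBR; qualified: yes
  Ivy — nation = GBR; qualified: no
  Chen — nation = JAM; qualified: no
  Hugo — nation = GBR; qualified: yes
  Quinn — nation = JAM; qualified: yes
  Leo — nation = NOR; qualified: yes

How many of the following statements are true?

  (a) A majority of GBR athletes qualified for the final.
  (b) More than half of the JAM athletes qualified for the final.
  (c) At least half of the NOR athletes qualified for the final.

3

(a) GBR: |A| = 5, |A ∩ B| = 3; needs |A ∩ B| > |A ∖ B| — true.
(b) JAM: |A| = 8, |A ∩ B| = 5; needs |A ∩ B| > |A ∖ B| — true.
(c) NOR: |A| = 8, |A ∩ B| = 4; needs |A ∩ B| ≥ |A ∖ B| — true.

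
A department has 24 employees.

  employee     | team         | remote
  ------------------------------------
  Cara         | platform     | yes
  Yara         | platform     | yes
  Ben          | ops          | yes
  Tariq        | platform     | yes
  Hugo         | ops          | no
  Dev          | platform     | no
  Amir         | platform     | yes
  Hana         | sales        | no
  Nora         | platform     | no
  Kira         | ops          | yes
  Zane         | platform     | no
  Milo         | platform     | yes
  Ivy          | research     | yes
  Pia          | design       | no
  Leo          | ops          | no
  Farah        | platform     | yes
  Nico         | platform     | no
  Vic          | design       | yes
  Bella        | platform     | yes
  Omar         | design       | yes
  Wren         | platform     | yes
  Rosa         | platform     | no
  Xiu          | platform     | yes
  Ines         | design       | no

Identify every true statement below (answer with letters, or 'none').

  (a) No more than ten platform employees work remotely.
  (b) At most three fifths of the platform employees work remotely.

|A| = 14, |A ∩ B| = 9, |A ∖ B| = 5.
(a) |A ∩ B| ≤ 10: holds.
(b) |A ∩ B| / |A| ≤ 3/5: fails.

(a)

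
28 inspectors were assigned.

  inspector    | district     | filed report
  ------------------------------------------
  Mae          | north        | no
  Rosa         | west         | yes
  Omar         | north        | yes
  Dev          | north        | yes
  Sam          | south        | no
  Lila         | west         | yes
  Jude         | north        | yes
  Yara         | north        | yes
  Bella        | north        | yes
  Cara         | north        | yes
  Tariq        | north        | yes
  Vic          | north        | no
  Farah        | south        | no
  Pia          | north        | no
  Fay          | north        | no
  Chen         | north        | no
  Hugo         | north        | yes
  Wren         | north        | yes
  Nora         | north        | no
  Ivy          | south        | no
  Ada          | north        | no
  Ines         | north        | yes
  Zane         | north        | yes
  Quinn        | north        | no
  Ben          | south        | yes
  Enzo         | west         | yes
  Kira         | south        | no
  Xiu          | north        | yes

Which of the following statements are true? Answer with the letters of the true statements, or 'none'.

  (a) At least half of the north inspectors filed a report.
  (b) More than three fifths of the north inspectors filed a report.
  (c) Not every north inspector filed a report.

(a), (c)

|A| = 20, |A ∩ B| = 12, |A ∖ B| = 8.
(a) |A ∩ B| ≥ |A ∖ B|: holds.
(b) |A ∩ B| / |A| > 3/5: fails.
(c) A ⊄ B (|A ∖ B| ≥ 1): holds.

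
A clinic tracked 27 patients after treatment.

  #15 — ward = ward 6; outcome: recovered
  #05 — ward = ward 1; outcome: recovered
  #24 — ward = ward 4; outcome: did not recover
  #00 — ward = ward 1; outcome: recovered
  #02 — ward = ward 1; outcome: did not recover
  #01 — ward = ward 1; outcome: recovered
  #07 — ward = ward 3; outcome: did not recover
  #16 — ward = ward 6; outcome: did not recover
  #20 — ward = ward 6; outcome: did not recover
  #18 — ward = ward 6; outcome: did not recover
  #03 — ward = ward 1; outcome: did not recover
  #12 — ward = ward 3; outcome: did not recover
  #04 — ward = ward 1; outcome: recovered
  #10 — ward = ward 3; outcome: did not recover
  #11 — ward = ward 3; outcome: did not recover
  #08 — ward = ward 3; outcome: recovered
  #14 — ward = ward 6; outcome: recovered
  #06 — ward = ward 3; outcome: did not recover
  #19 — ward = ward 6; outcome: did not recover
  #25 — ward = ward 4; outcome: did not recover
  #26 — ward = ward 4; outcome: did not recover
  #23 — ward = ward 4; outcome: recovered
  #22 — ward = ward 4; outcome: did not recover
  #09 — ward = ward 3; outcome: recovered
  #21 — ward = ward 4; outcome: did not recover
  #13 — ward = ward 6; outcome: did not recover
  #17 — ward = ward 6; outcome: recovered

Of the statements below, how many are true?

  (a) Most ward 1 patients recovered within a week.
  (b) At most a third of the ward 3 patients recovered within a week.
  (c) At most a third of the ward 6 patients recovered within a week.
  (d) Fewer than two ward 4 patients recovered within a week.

3

(a) ward 1: |A| = 6, |A ∩ B| = 4; needs |A ∩ B| > |A ∖ B| — true.
(b) ward 3: |A| = 7, |A ∩ B| = 2; needs |A ∩ B| / |A| ≤ 1/3 — true.
(c) ward 6: |A| = 8, |A ∩ B| = 3; needs |A ∩ B| / |A| ≤ 1/3 — false.
(d) ward 4: |A| = 6, |A ∩ B| = 1; needs |A ∩ B| < 2 — true.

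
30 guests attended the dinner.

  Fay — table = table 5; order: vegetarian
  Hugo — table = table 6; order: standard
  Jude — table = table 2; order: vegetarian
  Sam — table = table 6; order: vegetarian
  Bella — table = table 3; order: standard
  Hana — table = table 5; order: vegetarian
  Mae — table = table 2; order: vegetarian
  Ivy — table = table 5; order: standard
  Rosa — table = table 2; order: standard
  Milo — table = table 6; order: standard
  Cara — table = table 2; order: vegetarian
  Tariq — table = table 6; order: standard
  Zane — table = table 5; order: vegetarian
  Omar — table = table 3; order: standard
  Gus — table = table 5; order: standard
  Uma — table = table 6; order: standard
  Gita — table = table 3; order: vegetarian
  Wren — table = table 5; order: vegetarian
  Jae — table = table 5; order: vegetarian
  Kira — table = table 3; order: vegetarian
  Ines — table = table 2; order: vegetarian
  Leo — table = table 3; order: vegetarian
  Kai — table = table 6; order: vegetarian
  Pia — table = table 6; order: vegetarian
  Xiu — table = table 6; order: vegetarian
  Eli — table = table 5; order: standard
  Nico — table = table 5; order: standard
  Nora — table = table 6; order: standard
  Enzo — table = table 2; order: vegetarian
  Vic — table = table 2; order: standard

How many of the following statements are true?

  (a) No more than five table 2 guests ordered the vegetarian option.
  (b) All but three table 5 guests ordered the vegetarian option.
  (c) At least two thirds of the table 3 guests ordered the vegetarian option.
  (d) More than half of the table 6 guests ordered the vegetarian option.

(a) table 2: |A| = 7, |A ∩ B| = 5; needs |A ∩ B| ≤ 5 — true.
(b) table 5: |A| = 9, |A ∩ B| = 5; needs |A ∖ B| = 3 — false.
(c) table 3: |A| = 5, |A ∩ B| = 3; needs |A ∩ B| / |A| ≥ 2/3 — false.
(d) table 6: |A| = 9, |A ∩ B| = 4; needs |A ∩ B| > |A ∖ B| — false.

1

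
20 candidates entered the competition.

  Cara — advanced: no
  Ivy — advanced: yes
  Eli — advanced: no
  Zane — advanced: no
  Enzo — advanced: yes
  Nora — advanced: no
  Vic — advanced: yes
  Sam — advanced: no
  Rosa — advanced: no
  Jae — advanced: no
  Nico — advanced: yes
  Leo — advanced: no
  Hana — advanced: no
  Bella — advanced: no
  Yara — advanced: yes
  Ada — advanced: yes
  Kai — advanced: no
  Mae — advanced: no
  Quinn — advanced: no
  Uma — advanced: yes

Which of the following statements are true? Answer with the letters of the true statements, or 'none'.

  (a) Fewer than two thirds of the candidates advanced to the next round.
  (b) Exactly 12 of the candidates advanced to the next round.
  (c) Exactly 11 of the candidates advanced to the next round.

|A| = 20, |A ∩ B| = 7, |A ∖ B| = 13.
(a) |A ∩ B| / |A| < 2/3: holds.
(b) |A ∩ B| = 12: fails.
(c) |A ∩ B| = 11: fails.

(a)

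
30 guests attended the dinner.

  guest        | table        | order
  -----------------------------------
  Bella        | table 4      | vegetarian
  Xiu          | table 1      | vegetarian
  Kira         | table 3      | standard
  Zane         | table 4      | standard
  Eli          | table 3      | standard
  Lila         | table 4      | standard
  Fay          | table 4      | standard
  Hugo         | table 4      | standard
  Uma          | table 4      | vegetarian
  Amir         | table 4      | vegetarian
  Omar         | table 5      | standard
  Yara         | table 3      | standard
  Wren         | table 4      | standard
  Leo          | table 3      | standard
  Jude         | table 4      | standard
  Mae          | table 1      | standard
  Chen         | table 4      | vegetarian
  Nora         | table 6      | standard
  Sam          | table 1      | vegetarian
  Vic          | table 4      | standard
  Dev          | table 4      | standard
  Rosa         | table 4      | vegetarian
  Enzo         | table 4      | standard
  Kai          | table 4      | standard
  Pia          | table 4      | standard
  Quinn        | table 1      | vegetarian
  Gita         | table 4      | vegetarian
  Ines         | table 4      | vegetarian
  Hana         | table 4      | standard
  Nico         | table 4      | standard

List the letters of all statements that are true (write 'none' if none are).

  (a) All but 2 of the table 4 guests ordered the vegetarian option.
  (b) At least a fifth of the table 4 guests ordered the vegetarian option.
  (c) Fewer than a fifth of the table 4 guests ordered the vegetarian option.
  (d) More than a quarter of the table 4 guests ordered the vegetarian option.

|A| = 20, |A ∩ B| = 7, |A ∖ B| = 13.
(a) |A ∖ B| = 2: fails.
(b) |A ∩ B| / |A| ≥ 1/5: holds.
(c) |A ∩ B| / |A| < 1/5: fails.
(d) |A ∩ B| / |A| > 1/4: holds.

(b), (d)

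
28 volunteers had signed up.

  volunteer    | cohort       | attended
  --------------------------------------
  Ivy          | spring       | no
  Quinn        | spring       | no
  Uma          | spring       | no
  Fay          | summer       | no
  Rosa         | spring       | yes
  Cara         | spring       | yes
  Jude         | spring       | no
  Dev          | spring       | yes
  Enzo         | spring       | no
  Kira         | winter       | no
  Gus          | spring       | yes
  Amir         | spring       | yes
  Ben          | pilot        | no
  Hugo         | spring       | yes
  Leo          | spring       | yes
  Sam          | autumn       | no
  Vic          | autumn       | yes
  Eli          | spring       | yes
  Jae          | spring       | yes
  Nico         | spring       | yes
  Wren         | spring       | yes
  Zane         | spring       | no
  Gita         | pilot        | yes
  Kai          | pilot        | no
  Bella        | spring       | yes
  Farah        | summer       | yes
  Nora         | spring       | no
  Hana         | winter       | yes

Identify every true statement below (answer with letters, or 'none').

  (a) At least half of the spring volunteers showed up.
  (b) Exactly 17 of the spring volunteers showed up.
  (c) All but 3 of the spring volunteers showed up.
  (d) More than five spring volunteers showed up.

(a), (d)

|A| = 19, |A ∩ B| = 12, |A ∖ B| = 7.
(a) |A ∩ B| ≥ |A ∖ B|: holds.
(b) |A ∩ B| = 17: fails.
(c) |A ∖ B| = 3: fails.
(d) |A ∩ B| > 5: holds.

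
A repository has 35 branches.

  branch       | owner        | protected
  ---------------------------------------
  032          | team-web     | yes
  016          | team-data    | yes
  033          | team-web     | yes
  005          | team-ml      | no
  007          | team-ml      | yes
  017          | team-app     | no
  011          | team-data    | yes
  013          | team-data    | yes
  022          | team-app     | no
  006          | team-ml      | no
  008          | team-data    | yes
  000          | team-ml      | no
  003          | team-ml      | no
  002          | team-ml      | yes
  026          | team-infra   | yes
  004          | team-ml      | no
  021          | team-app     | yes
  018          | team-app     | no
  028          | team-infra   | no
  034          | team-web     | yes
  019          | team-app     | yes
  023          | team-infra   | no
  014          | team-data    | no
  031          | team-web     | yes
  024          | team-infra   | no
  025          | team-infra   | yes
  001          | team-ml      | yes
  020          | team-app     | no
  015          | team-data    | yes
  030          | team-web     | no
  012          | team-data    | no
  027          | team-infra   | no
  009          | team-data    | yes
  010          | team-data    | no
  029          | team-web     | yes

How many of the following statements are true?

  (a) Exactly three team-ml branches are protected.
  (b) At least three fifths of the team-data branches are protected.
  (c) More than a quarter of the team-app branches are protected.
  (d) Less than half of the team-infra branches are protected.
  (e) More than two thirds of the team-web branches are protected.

(a) team-ml: |A| = 8, |A ∩ B| = 3; needs |A ∩ B| = 3 — true.
(b) team-data: |A| = 9, |A ∩ B| = 6; needs |A ∩ B| / |A| ≥ 3/5 — true.
(c) team-app: |A| = 6, |A ∩ B| = 2; needs |A ∩ B| / |A| > 1/4 — true.
(d) team-infra: |A| = 6, |A ∩ B| = 2; needs |A ∩ B| < |A ∖ B| — true.
(e) team-web: |A| = 6, |A ∩ B| = 5; needs |A ∩ B| / |A| > 2/3 — true.

5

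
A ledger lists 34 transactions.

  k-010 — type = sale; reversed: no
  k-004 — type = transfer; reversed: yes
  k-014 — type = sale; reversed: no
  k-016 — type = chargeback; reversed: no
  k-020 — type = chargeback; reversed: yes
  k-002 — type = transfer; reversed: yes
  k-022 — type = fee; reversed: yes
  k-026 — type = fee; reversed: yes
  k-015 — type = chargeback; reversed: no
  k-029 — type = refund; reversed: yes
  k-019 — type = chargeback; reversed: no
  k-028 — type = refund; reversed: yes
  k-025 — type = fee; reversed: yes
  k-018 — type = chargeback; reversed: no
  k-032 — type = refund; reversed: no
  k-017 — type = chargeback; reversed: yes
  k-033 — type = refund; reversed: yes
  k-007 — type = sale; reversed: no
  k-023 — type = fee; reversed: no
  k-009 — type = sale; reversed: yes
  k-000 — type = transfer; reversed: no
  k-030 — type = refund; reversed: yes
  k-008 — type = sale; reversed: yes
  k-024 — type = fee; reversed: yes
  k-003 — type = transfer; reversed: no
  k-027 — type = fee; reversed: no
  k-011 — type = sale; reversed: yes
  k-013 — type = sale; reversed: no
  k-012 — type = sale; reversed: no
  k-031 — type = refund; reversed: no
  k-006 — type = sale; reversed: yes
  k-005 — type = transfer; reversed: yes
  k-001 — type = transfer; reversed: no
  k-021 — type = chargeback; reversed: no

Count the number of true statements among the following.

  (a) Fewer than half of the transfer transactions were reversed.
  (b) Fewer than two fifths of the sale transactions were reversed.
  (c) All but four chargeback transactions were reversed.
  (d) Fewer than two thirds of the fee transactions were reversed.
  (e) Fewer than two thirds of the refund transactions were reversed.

(a) transfer: |A| = 6, |A ∩ B| = 3; needs |A ∩ B| < |A ∖ B| — false.
(b) sale: |A| = 9, |A ∩ B| = 4; needs |A ∩ B| / |A| < 2/5 — false.
(c) chargeback: |A| = 7, |A ∩ B| = 2; needs |A ∖ B| = 4 — false.
(d) fee: |A| = 6, |A ∩ B| = 4; needs |A ∩ B| / |A| < 2/3 — false.
(e) refund: |A| = 6, |A ∩ B| = 4; needs |A ∩ B| / |A| < 2/3 — false.

0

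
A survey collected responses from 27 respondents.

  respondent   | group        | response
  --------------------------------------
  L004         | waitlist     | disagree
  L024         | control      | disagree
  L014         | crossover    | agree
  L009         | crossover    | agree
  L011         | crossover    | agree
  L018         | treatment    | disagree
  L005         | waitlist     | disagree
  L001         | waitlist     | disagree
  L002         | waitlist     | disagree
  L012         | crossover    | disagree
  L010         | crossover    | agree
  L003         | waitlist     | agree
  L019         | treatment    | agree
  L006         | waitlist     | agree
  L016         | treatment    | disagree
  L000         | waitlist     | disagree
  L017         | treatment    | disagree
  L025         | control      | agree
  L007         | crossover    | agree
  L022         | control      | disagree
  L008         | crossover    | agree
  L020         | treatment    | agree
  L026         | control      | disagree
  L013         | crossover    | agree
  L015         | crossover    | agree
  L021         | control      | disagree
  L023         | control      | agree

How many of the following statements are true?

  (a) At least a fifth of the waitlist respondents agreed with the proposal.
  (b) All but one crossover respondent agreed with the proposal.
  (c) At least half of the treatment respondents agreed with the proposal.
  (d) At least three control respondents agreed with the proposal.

(a) waitlist: |A| = 7, |A ∩ B| = 2; needs |A ∩ B| / |A| ≥ 1/5 — true.
(b) crossover: |A| = 9, |A ∩ B| = 8; needs |A ∖ B| = 1 — true.
(c) treatment: |A| = 5, |A ∩ B| = 2; needs |A ∩ B| ≥ |A ∖ B| — false.
(d) control: |A| = 6, |A ∩ B| = 2; needs |A ∩ B| ≥ 3 — false.

2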